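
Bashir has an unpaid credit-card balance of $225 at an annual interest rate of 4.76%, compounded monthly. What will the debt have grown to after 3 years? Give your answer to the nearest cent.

$259.46

Growth factor = (1 + 0.0476/12)^36 ≈ 1.15317329.
A ≈ 225 × 1.15317329 ≈ 259.4640.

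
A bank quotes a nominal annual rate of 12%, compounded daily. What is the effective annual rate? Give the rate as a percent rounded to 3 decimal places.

12.747%

EAR = (1 + 12%/365)^365 − 1 = (1 + 0.000328767)^365 − 1.
(1 + 0.000328767)^365 ≈ 1.127475, so EAR ≈ 12.74746%.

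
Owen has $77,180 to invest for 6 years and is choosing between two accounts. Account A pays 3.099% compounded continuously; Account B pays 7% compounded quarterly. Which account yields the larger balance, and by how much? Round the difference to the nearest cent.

A: e^(0.03099·6) = e^0.18594 ≈ 1.2043499972, so 77,180 × 1.2043499972 ≈ 92,951.7328.
B: (1 + 0.0175)^24 ≈ 1.51644278639, so 77,180 × 1.51644278639 ≈ 117,039.0543.
Difference ≈ 24,087.3215 in favor of B.

Account B, by $24,087.32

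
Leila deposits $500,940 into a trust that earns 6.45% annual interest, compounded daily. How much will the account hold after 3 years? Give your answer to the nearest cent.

$607,874.98

Periodic rate = 6.45%/365 = 0.000176712; periods = 365·3 = 1095.
A = 500,940·(1 + 0.0645/365)^1095 ≈ 500,940·1.21346864224 ≈ 607,874.9816.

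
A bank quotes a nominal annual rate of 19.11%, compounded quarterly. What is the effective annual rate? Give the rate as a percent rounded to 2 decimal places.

20.52%

EAR = (1 + 19.11%/4)^4 − 1 = (1 + 0.047775)^4 − 1.
(1 + 0.047775)^4 ≈ 1.205236, so EAR ≈ 20.52361%.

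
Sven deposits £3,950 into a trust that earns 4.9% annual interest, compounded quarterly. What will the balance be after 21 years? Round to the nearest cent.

Periodic rate = 4.9%/4 = 0.01225; periods = 4·21 = 84.
A = 3,950·(1 + 0.01225)^84 ≈ 3,950·2.7808270352 ≈ 10,984.2668.

£10,984.27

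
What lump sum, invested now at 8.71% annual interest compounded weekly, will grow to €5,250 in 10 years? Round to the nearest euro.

Periodic rate = 8.71%/52 = 0.001675; 520 periods.
P = 5,250/(1 + 0.001675)^520 ≈ 5,250/2.387558632 ≈ 2,198.8989.

€2,199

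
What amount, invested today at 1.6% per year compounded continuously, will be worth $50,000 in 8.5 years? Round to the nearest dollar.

P = A·e^(−rt) = 50,000·e^(−0.136).
e^(−0.136) ≈ 0.87284263249, so P ≈ 43,642.1316.

$43,642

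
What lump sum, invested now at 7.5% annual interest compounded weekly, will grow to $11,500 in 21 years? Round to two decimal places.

$2,383.29

Periodic rate = 7.5%/52 = 0.00144231; 1092 periods.
P = 11,500/(1 + 0.075/52)^1092 ≈ 11,500/4.8252631571 ≈ 2,383.2897.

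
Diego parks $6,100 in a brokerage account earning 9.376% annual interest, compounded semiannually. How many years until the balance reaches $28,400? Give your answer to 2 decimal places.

16.79 years

We need (1 + 0.04688)^(2t) = 4.6557, so 2t = ln 4.6557 / ln 1.04688 ≈ 33.5725.
t ≈ 33.5725/2 = 16.7862 years.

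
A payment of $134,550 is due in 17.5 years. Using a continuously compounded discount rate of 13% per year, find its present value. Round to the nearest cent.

P = A·e^(−rt) = 134,550·e^(−2.275).
e^(−2.275) ≈ 0.102796908435, so P ≈ 13,831.3240.

$13,831.32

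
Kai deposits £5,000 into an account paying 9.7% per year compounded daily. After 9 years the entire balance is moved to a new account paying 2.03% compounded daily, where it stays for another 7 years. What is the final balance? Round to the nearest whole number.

£13,797

Phase 1: 5,000·(1 + 0.097/365)^3285 ≈ 11,969.0234.
Phase 2: 11,969.0234·(1 + 0.0203/365)^2555 ≈ 13,796.5420.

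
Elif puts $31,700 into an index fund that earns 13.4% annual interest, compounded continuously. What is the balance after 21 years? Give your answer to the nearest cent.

$528,644.76

A = P·e^(rt) = 31,700·e^(0.134·21) = 31,700·e^2.814.
e^2.814 ≈ 16.6764909484, so A ≈ 528,644.7631.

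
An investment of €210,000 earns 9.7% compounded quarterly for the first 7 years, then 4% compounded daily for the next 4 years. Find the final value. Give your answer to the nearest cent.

€482,025.31

After 7 years at 9.7%: 210,000 × 1.95599271752 ≈ 410,758.4707.
Then 4 years at 4%: 410,758.4707 × 1.17350058347 ≈ 482,025.3050.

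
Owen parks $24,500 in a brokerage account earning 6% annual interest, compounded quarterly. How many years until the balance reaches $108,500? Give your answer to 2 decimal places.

We need (1 + 0.015)^(4t) = 4.4286, so 4t = ln 4.4286 / ln 1.015 ≈ 99.9473.
t ≈ 99.9473/4 = 24.9868 years.

24.99 years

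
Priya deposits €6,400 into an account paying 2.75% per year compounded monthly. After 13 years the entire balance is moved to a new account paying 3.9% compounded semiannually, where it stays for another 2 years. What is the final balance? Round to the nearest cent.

After 13 years at 2.75%: 6,400 × 1.429165903 ≈ 9,146.6618.
Then 2 years at 3.9%: 9,146.6618 × 1.080311304 ≈ 9,881.2421.

€9,881.24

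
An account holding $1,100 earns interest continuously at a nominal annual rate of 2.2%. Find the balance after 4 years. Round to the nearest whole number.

A = P·e^(rt) = 1,100·e^(0.022·4) = 1,100·e^0.088.
e^0.088 ≈ 1.091988122, so A ≈ 1,201.1869.

$1,201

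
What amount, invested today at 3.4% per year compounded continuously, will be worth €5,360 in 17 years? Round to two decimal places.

€3,007.06

P = A·e^(−rt) = 5,360·e^(−0.578).
e^(−0.578) ≈ 0.5610192838, so P ≈ 3,007.0634.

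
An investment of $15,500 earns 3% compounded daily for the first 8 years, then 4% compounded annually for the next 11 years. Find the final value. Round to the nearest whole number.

$30,334

Phase 1: 15,500·(1 + 0.03/365)^2920 ≈ 19,704.1675.
Phase 2: 19,704.1675·(1 + 0.04)^11 ≈ 30,333.6606.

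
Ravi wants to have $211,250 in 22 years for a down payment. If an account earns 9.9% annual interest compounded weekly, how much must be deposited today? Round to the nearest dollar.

$23,977

Periodic rate = 9.9%/52 = 0.00190385; 1144 periods.
P = 211,250/(1 + 0.099/52)^1144 ≈ 211,250/8.81036914074 ≈ 23,977.4289.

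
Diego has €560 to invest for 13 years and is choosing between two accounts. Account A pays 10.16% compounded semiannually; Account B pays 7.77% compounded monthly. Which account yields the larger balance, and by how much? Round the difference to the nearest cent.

Account A growth factor: (1 + 0.0508)^26 ≈ 3.626783798; balance ≈ 2,030.9989.
Account B growth factor: (1 + 0.006475)^156 ≈ 2.736949145; balance ≈ 1,532.6915.
Account A is larger by 498.3074.

Account A, by €498.31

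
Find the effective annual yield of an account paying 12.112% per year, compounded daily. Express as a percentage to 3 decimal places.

One year is 365 periods at 0.000331836 each: (1 + 0.000331836)^365 ≈ 1.128738.
EAR = 1.128738 − 1 ≈ 12.87377%.

12.874%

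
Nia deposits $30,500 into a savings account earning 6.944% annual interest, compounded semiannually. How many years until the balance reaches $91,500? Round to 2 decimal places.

16.09 years

We need (1 + 0.03472)^(2t) = 3, so 2t = ln 3 / ln 1.03472 ≈ 32.1882.
t ≈ 32.1882/2 = 16.0941 years.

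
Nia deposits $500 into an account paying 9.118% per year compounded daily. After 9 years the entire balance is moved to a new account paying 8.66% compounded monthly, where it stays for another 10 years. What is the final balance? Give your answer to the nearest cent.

After 9 years at 9.118%: 500 × 2.271675167 ≈ 1,135.8376.
Then 10 years at 8.66%: 1,135.8376 × 2.370000429 ≈ 2,691.9356.

$2,691.94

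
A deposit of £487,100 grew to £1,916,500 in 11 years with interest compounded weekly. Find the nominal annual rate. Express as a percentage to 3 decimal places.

12.468%

(1 + r/52)^572 = 1,916,500/487,100 = 3.93451.
1 + r/52 = 3.93451^(1/572) ≈ 1.002398, so r/52 ≈ 0.0023976.
r ≈ 52·0.0023976 = 12.46753%.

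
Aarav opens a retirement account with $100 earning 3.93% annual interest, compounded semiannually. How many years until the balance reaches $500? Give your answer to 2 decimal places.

We need (1 + 0.01965)^(2t) = 5, so 2t = ln 5 / ln 1.01965 ≈ 82.7073.
t ≈ 82.7073/2 = 41.3537 years.

41.35 years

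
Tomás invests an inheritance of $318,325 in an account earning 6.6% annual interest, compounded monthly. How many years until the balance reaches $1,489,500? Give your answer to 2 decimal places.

23.44 years

(1 + 0.0055)^(12t) = 1,489,500/318,325 = 4.6792.
12t·ln(1 + 0.0055) = ln(4.6792); 12t = 1.5431/0.00548493 ≈ 281.3387.
t ≈ 23.4449 years.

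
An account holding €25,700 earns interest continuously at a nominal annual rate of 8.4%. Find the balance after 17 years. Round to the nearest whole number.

€107,178

A = P·e^(rt) = 25,700·e^(0.084·17) = 25,700·e^1.428.
e^1.428 ≈ 4.17035014537, so A ≈ 107,177.9987.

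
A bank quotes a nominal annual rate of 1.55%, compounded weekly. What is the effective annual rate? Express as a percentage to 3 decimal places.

1.562%

One year is 52 periods at 0.000298077 each: (1 + 0.000298077)^52 ≈ 1.015618.
EAR = 1.015618 − 1 ≈ 1.56184%.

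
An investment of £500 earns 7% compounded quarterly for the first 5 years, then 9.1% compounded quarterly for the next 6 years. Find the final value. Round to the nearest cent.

£1,213.74

Phase 1: 500·(1 + 0.0175)^20 ≈ 707.3891.
Phase 2: 707.3891·(1 + 0.02275)^24 ≈ 1,213.7412.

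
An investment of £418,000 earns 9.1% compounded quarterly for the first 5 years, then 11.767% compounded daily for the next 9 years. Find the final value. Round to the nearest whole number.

£1,889,830

Phase 1: 418,000·(1 + 0.02275)^20 ≈ 655,489.9617.
Phase 2: 655,489.9617·(1 + 0.11767/365)^3285 ≈ 1,889,830.3060.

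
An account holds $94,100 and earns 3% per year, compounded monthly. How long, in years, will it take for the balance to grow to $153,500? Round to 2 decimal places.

We need (1 + 0.0025)^(12t) = 1.6312, so 12t = ln 1.6312 / ln 1.0025 ≈ 195.9816.
t ≈ 195.9816/12 = 16.3318 years.

16.33 years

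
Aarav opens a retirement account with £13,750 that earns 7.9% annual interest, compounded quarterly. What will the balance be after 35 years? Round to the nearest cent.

Growth factor = (1 + 0.01975)^140 ≈ 15.4568132033.
A ≈ 13,750 × 15.4568132033 ≈ 212,531.1815.

£212,531.18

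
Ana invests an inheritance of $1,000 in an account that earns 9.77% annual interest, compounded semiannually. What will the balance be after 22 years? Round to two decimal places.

$8,154.34

Growth factor = (1 + 0.04885)^44 ≈ 8.154340303.
A ≈ 1,000 × 8.154340303 ≈ 8,154.3403.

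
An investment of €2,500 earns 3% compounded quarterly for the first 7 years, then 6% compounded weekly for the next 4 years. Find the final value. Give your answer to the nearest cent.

€3,917.17

Phase 1: 2,500·(1 + 0.0075)^28 ≈ 3,081.7794.
Phase 2: 3,081.7794·(1 + 0.06/52)^208 ≈ 3,917.1674.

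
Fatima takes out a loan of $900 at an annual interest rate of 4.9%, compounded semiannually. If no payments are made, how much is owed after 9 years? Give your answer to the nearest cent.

Growth factor = (1 + 0.0245)^18 ≈ 1.546020788.
A ≈ 900 × 1.546020788 ≈ 1,391.4187.

$1,391.42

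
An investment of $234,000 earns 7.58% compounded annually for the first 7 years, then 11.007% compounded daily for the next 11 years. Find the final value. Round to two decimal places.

$1,309,447.52

Phase 1: 234,000·(1 + 0.0758)^7 ≈ 390,244.3617.
Phase 2: 390,244.3617·(1 + 0.11007/365)^4015 ≈ 1,309,447.5205.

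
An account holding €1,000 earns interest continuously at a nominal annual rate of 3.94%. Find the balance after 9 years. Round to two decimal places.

A = P·e^(rt) = 1,000·e^(0.0394·9) = 1,000·e^0.3546.
e^0.3546 ≈ 1.425610296, so A ≈ 1,425.6103.

€1,425.61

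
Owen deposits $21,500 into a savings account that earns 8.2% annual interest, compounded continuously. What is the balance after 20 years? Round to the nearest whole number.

A = P·e^(rt) = 21,500·e^(0.082·20) = 21,500·e^1.64.
e^1.64 ≈ 5.15516951223, so A ≈ 110,836.1445.

$110,836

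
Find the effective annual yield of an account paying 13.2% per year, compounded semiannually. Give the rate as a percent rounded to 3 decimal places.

EAR = (1 + 13.2%/2)^2 − 1 = (1 + 0.066)^2 − 1.
(1 + 0.066)^2 ≈ 1.136356, so EAR ≈ 13.63560%.

13.636%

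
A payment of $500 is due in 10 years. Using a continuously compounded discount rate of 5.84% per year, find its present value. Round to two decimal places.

P = A·e^(−rt) = 500·e^(−0.584).
e^(−0.584) ≈ 0.557663246, so P ≈ 278.8316.

$278.83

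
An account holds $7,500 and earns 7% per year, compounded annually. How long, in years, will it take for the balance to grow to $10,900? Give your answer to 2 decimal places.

5.53 years

We need (1 + 0.07)^t = 1.4533, so t = ln 1.4533 / ln 1.07 ≈ 5.5257.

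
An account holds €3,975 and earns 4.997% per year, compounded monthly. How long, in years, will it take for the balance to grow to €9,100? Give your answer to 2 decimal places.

We need (1 + 0.00416417)^(12t) = 2.2893, so 12t = ln 2.2893 / ln 1.004164 ≈ 199.3131.
t ≈ 199.3131/12 = 16.6094 years.

16.61 years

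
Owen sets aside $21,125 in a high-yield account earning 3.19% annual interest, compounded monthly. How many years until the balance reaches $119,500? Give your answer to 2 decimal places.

We need (1 + 0.00265833)^(12t) = 5.6568, so 12t = ln 5.6568 / ln 1.002658 ≈ 652.7253.
t ≈ 652.7253/12 = 54.3938 years.

54.39 years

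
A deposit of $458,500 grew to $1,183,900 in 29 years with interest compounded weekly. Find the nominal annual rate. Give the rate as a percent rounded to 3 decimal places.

(1 + r/52)^1508 = 1,183,900/458,500 = 2.58212.
1 + r/52 = 2.58212^(1/1508) ≈ 1.000629, so r/52 ≈ 0.000629249.
r ≈ 52·0.000629249 = 3.27209%.

3.272%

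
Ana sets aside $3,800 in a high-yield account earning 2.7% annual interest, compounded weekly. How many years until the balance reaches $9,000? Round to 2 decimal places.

(1 + 0.000519231)^(52t) = 9,000/3,800 = 2.3684.
52t·ln(1 + 0.000519231) = ln(2.3684); 52t = 0.86222/0.000519096 ≈ 1661.0097.
t ≈ 31.9425 years.

31.94 years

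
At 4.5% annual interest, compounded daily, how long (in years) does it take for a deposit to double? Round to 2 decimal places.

(1 + 0.000123288)^(365t) = 2.
365t = ln 2 / ln(1 + 0.000123288) ≈ 0.69315/0.00012328 ≈ 5622.5404.
t ≈ 15.4042.

15.40 years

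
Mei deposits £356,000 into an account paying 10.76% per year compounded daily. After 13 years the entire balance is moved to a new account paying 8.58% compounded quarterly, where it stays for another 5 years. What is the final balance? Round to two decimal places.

Phase 1: 356,000·(1 + 0.1076/365)^4745 ≈ 1,441,622.6408.
Phase 2: 1,441,622.6408·(1 + 0.02145)^20 ≈ 2,203,909.9703.

£2,203,909.97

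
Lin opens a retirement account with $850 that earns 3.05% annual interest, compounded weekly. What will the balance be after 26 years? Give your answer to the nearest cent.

$1,878.08

Periodic rate = 3.05%/52 = 0.000586538; periods = 52·26 = 1352.
A = 850·(1 + 0.0305/52)^1352 ≈ 850·2.209502834 ≈ 1,878.0774.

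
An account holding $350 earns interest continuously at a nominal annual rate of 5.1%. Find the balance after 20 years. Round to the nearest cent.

A = P·e^(rt) = 350·e^(0.051·20) = 350·e^1.02.
e^1.02 ≈ 2.77319476, so A ≈ 970.6182.

$970.62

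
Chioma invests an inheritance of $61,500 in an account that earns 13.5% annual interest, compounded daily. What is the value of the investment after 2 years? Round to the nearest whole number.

Periodic rate = 13.5%/365 = 0.000369863; periods = 365·2 = 730.
A = 61,500·(1 + 0.135/365)^730 ≈ 61,500·1.30989906 ≈ 80,558.7922.

$80,559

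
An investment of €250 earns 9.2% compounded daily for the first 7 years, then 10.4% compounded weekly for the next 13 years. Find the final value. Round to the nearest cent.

After 7 years at 9.2%: 250 × 1.903927489 ≈ 475.9819.
Then 13 years at 10.4%: 475.9819 × 3.8599329 ≈ 1,837.2581.

€1,837.26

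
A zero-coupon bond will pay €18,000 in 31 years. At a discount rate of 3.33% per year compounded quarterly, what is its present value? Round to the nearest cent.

Growth factor = (1 + 0.008325)^124 ≈ 2.7955440851.
P = 18,000/2.7955440851 ≈ 6,438.8182.

€6,438.82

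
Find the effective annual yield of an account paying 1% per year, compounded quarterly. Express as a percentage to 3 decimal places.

EAR = (1 + 1%/4)^4 − 1 = (1 + 0.0025)^4 − 1.
(1 + 0.0025)^4 ≈ 1.010038, so EAR ≈ 1.00376%.

1.004%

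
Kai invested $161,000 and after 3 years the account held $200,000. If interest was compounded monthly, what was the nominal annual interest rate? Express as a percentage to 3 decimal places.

(1 + r/12)^36 = 200,000/161,000 = 1.24224.
1 + r/12 = 1.24224^(1/36) ≈ 1.006044, so r/12 ≈ 0.00604355.
r ≈ 12·0.00604355 = 7.25226%.

7.252%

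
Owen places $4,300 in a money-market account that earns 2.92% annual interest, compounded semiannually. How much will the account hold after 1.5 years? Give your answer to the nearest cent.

Periodic rate = 2.92%/2 = 0.0146; periods = 2·1.5 = 3.
A = 4,300·(1 + 0.0146)^3 ≈ 4,300·1.044442592 ≈ 4,491.1031.

$4,491.10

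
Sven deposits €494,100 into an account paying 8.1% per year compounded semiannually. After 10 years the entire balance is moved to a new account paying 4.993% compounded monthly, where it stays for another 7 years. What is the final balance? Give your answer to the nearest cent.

€1,549,287.07

Phase 1: 494,100·(1 + 0.0405)^20 ≈ 1,093,091.5696.
Phase 2: 1,093,091.5696·(1 + 0.04993/12)^84 ≈ 1,549,287.0667.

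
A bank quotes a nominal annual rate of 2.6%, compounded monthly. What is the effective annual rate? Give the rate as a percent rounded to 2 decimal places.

EAR = (1 + 2.6%/12)^12 − 1 = (1 + 0.00216667)^12 − 1.
(1 + 0.00216667)^12 ≈ 1.026312, so EAR ≈ 2.63121%.

2.63%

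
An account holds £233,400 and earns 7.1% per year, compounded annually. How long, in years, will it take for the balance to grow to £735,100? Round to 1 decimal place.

(1 + 0.071)^t = 735,100/233,400 = 3.1495.
t·ln(1 + 0.071) = ln(3.1495); t = 1.1473/0.0685928 ≈ 16.7256.

16.7 years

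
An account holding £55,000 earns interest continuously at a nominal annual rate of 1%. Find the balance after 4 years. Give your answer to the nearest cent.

A = P·e^(rt) = 55,000·e^(0.01·4) = 55,000·e^0.04.
e^0.04 ≈ 1.0408107742, so A ≈ 57,244.5926.

£57,244.59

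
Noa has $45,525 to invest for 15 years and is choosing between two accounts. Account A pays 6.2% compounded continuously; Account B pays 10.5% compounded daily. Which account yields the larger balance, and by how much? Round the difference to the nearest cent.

Account B, by $104,486.18

A: e^(0.062·15) = e^0.93 ≈ 2.53450917762, so 45,525 × 2.53450917762 ≈ 115,383.5303.
B: (1 + 0.105/365)^5475 ≈ 4.82964759035, so 45,525 × 4.82964759035 ≈ 219,869.7066.
Difference ≈ 104,486.1762 in favor of B.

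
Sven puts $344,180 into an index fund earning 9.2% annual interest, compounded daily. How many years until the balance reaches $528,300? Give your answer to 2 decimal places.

We need (1 + 0.000252055)^(365t) = 1.535, so 365t = ln 1.535 / ln 1.000252 ≈ 1700.2395.
t ≈ 1700.2395/365 = 4.6582 years.

4.66 years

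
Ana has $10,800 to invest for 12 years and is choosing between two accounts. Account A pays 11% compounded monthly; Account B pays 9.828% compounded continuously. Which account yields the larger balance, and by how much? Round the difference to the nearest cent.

Account A, by $5,061.82

A: (1 + 0.11/12)^144 ≈ 3.7209786807, so 10,800 × 3.7209786807 ≈ 40,186.5698.
B: e^(0.09828·12) = e^1.17936 ≈ 3.2522920698, so 10,800 × 3.2522920698 ≈ 35,124.7544.
Difference ≈ 5,061.8154 in favor of A.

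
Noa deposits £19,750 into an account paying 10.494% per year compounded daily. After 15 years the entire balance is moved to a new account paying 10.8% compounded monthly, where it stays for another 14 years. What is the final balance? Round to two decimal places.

After 15 years at 10.494%: 19,750 × 4.82530411151 ≈ 95,299.7562.
Then 14 years at 10.8%: 95,299.7562 × 4.50521921569 ≈ 429,346.2929.

£429,346.29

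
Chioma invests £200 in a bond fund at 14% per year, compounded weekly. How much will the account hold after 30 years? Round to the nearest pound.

£13,262

Growth factor = (1 + 0.14/52)^1560 ≈ 66.311032186.
A ≈ 200 × 66.311032186 ≈ 13,262.2064.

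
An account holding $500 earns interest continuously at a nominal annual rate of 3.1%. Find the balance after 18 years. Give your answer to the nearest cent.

$873.59

A = P·e^(rt) = 500·e^(0.031·18) = 500·e^0.558.
e^0.558 ≈ 1.74717465, so A ≈ 873.5873.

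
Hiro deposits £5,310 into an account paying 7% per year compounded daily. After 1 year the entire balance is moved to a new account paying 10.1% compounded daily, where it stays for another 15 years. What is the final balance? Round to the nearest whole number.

£25,903

After 1 years at 7%: 5,310 × 1.0725009832 ≈ 5,694.9802.
Then 15 years at 10.1%: 5,694.9802 × 4.5484678003 ≈ 25,903.4342.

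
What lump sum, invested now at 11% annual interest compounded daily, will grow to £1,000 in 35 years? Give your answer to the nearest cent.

£21.29

Growth factor = (1 + 0.11/365)^12775 ≈ 46.9658142.
P = 1,000/46.9658142 ≈ 21.2921.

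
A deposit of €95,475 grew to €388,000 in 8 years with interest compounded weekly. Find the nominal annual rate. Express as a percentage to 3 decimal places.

(1 + r/52)^416 = 388,000/95,475 = 4.06389.
1 + r/52 = 4.06389^(1/416) ≈ 1.003376, so r/52 ≈ 0.00337622.
r ≈ 52·0.00337622 = 17.55633%.

17.556%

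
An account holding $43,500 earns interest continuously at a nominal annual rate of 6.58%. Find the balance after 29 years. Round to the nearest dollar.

$293,231

A = P·e^(rt) = 43,500·e^(0.0658·29) = 43,500·e^1.9082.
e^1.9082 ≈ 6.74094417214, so A ≈ 293,231.0715.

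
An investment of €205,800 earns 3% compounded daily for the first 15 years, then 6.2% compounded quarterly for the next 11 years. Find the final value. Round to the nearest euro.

After 15 years at 3%: 205,800 × 1.56828318431 ≈ 322,752.6793.
Then 11 years at 6.2%: 322,752.6793 × 1.96750942115 ≈ 635,018.9373.

€635,019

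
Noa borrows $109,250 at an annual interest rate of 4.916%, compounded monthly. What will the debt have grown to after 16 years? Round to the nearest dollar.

Growth factor = (1 + 0.04916/12)^192 ≈ 2.19230444734.
A ≈ 109,250 × 2.19230444734 ≈ 239,509.2609.

$239,509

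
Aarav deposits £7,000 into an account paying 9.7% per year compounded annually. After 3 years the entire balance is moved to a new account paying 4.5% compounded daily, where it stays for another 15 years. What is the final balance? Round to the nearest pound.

Phase 1: 7,000·(1 + 0.097)^3 ≈ 9,240.9777.
Phase 2: 9,240.9777·(1 + 0.045/365)^5475 ≈ 18,148.8298.

£18,149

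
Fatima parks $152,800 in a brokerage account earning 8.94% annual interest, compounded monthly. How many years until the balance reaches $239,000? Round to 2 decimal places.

We need (1 + 0.00745)^(12t) = 1.5641, so 12t = ln 1.5641 / ln 1.00745 ≈ 60.2682.
t ≈ 60.2682/12 = 5.0223 years.

5.02 years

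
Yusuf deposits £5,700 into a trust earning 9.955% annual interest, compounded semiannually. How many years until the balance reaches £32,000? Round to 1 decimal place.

17.8 years

We need (1 + 0.049775)^(2t) = 5.614, so 2t = ln 5.614 / ln 1.049775 ≈ 35.5170.
t ≈ 35.5170/2 = 17.7585 years.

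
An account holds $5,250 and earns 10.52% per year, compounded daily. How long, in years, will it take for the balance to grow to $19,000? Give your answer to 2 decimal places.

12.23 years

We need (1 + 0.000288219)^(365t) = 3.619, so 365t = ln 3.619 / ln 1.000288 ≈ 4463.2569.
t ≈ 4463.2569/365 = 12.2281 years.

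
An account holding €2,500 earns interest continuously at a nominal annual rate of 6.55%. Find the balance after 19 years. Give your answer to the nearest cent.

A = P·e^(rt) = 2,500·e^(0.0655·19) = 2,500·e^1.2445.
e^1.2445 ≈ 3.471198766, so A ≈ 8,677.9969.

€8,678.00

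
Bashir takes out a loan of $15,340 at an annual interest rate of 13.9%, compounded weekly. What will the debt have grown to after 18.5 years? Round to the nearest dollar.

$200,043

Periodic rate = 13.9%/52 = 0.00267308; periods = 52·18.5 = 962.
A = 15,340·(1 + 0.139/52)^962 ≈ 15,340·13.0406213361 ≈ 200,043.1313.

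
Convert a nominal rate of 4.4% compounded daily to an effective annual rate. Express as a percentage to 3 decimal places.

4.498%

One year is 365 periods at 0.000120548 each: (1 + 0.000120548)^365 ≈ 1.04498.
EAR = 1.04498 − 1 ≈ 4.49796%.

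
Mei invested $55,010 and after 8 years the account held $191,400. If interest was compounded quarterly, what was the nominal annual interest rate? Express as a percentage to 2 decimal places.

15.89%

The 32-period growth factor is 191,400/55,010 = 3.47937.
r/4 = 3.47937^(1/32) − 1 ≈ 0.0397331, so r ≈ 4·0.0397331 = 15.89325%.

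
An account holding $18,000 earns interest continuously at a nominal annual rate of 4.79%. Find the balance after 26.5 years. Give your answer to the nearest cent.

A = P·e^(rt) = 18,000·e^(0.0479·26.5) = 18,000·e^1.26935.
e^1.26935 ≈ 3.5585387603, so A ≈ 64,053.6977.

$64,053.70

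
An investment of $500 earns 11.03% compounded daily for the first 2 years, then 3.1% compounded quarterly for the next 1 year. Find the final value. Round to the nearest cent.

$642.94

Phase 1: 500·(1 + 0.1103/365)^730 ≈ 623.3915.
Phase 2: 623.3915·(1 + 0.00775)^4 ≈ 642.9425.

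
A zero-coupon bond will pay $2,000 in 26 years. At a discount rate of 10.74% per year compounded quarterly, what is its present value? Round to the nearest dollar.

Growth factor = (1 + 0.02685)^104 ≈ 15.73000186.
P = 2,000/15.73000186 ≈ 127.1456.

$127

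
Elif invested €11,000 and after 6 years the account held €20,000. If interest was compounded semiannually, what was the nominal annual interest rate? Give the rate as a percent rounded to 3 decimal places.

The 12-period growth factor is 20,000/11,000 = 1.81818.
r/2 = 1.81818^(1/12) − 1 ≈ 0.0510816, so r ≈ 2·0.0510816 = 10.21632%.

10.216%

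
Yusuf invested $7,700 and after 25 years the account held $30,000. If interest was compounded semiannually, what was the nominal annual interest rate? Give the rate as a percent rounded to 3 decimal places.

The 50-period growth factor is 30,000/7,700 = 3.8961.
r/2 = 3.8961^(1/50) − 1 ≈ 0.0275728, so r ≈ 2·0.0275728 = 5.51457%.

5.515%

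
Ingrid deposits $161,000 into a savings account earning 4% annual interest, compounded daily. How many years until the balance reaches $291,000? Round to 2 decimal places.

14.80 years

We need (1 + 0.000109589)^(365t) = 1.8075, so 365t = ln 1.8075 / ln 1.00011 ≈ 5401.5559.
t ≈ 5401.5559/365 = 14.7988 years.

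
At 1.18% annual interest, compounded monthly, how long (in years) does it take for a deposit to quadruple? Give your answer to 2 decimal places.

(1 + 0.000983333)^(12t) = 4.
12t = ln 4 / ln(1 + 0.000983333) ≈ 1.3863/0.00098285 ≈ 1410.4839.
t ≈ 117.5403.

117.54 years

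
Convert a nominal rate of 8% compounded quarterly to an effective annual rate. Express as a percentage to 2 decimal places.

One year is 4 periods at 0.02 each: (1 + 0.02)^4 ≈ 1.082432.
EAR = 1.082432 − 1 ≈ 8.24322%.

8.24%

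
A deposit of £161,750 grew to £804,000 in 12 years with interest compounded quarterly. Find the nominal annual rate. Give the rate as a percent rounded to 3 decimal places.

The 48-period growth factor is 804,000/161,750 = 4.97063.
r/4 = 4.97063^(1/48) − 1 ≈ 0.0339715, so r ≈ 4·0.0339715 = 13.58861%.

13.589%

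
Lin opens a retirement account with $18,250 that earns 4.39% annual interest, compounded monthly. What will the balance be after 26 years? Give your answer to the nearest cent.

Periodic rate = 4.39%/12 = 0.00365833; periods = 12·26 = 312.
A = 18,250·(1 + 0.0439/12)^312 ≈ 18,250·3.1246343464 ≈ 57,024.5768.

$57,024.58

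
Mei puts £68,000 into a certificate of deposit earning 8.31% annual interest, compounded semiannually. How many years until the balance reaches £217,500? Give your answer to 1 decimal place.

14.3 years

We need (1 + 0.04155)^(2t) = 3.1985, so 2t = ln 3.1985 / ln 1.04155 ≈ 28.5603.
t ≈ 28.5603/2 = 14.2802 years.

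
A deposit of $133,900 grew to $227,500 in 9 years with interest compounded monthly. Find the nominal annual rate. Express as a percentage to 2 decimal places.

5.90%

The 108-period growth factor is 227,500/133,900 = 1.69903.
r/12 = 1.69903^(1/108) − 1 ≈ 0.00492, so r ≈ 12·0.00492 = 5.90400%.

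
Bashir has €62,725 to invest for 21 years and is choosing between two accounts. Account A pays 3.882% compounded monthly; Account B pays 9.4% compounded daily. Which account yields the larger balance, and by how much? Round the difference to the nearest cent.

Account A growth factor: (1 + 0.003235)^252 ≈ 2.25670146548; balance ≈ 141,551.5994.
Account B growth factor: (1 + 0.094/365)^7665 ≈ 7.1975871898; balance ≈ 451,468.6565.
Account B is larger by 309,917.0571.

Account B, by €309,917.06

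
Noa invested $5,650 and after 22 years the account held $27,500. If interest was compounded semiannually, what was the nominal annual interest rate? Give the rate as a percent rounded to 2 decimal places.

(1 + r/2)^44 = 27,500/5,650 = 4.86726.
1 + r/2 = 4.86726^(1/44) ≈ 1.036621, so r/2 ≈ 0.0366212.
r ≈ 2·0.0366212 = 7.32424%.

7.32%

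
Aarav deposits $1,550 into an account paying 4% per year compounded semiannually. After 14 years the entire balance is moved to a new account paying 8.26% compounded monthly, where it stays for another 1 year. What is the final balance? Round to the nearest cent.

Phase 1: 1,550·(1 + 0.02)^28 ≈ 2,698.5875.
Phase 2: 2,698.5875·(1 + 0.0826/12)^12 ≈ 2,930.1263.

$2,930.13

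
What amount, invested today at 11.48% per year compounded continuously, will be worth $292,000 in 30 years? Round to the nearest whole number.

P = A·e^(−rt) = 292,000·e^(−3.444).
e^(−3.444) ≈ 0.0319366827624, so P ≈ 9,325.5114.

$9,326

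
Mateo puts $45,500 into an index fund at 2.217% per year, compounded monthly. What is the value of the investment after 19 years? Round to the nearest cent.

$69,307.54

Growth factor = (1 + 0.0018475)^228 ≈ 1.5232426233.
A ≈ 45,500 × 1.5232426233 ≈ 69,307.5394.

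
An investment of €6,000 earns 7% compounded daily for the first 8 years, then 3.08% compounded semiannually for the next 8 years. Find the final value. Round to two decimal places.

Phase 1: 6,000·(1 + 0.07/365)^2920 ≈ 10,503.4710.
Phase 2: 10,503.4710·(1 + 0.0154)^16 ≈ 13,413.0452.

€13,413.05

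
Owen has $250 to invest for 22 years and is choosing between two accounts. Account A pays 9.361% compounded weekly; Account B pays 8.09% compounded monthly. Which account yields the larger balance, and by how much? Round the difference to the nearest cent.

Account A, by $483.39

A: (1 + 0.09361/52)^1144 ≈ 7.826915867, so 250 × 7.826915867 ≈ 1,956.7290.
B: (1 + 0.0809/12)^264 ≈ 5.893366635, so 250 × 5.893366635 ≈ 1,473.3417.
Difference ≈ 483.3873 in favor of A.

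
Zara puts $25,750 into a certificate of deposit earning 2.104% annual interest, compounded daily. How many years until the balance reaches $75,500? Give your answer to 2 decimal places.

We need (1 + 0.0000576438)^(365t) = 2.932, so 365t = ln 2.932 / ln 1.000058 ≈ 18661.6491.
t ≈ 18661.6491/365 = 51.1278 years.

51.13 years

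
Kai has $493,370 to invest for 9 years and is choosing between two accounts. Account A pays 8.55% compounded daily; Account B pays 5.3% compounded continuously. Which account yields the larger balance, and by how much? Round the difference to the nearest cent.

Account A, by $270,001.02

Account A growth factor: (1 + 0.0855/365)^3285 ≈ 2.158492125134; balance ≈ 1,064,935.2598.
Account B growth factor: e^(0.053·9) = e^0.477 ≈ 1.61123344405; balance ≈ 794,934.2443.
Account A is larger by 270,001.0155.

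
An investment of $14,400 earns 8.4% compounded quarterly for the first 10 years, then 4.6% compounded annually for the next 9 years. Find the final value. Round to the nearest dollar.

$49,565

After 10 years at 8.4%: 14,400 × 2.2963055923 ≈ 33,066.8005.
Then 9 years at 4.6%: 33,066.8005 × 1.4989431465 ≈ 49,565.2540.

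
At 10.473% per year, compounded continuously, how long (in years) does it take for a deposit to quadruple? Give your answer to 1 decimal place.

13.2 years

e^(0.10473t) = 4, so 0.10473t = ln 4 ≈ 1.3863.
t ≈ 1.3863/0.10473 ≈ 13.2368.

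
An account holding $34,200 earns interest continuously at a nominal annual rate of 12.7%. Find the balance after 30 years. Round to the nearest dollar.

$1,544,145

A = P·e^(rt) = 34,200·e^(0.127·30) = 34,200·e^3.81.
e^3.81 ≈ 45.15043886632, so A ≈ 1,544,145.0092.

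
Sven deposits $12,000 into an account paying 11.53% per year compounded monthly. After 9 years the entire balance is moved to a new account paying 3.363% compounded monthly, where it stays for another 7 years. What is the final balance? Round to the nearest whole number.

$42,637

After 9 years at 11.53%: 12,000 × 2.8087693155 ≈ 33,705.2318.
Then 7 years at 3.363%: 33,705.2318 × 1.2650109101 ≈ 42,637.4859.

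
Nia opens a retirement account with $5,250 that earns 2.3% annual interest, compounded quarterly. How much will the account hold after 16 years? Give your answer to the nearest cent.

Growth factor = (1 + 0.00575)^64 ≈ 1.443320033.
A ≈ 5,250 × 1.443320033 ≈ 7,577.4302.

$7,577.43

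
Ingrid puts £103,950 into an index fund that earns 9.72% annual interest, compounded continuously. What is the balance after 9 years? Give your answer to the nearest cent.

A = P·e^(rt) = 103,950·e^(0.0972·9) = 103,950·e^0.8748.
e^0.8748 ≈ 2.39839556688, so A ≈ 249,313.2192.

£249,313.22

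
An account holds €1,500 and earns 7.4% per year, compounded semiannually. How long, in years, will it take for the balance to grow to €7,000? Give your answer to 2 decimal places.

21.20 years

We need (1 + 0.037)^(2t) = 4.6667, so 2t = ln 4.6667 / ln 1.037 ≈ 42.3992.
t ≈ 42.3992/2 = 21.1996 years.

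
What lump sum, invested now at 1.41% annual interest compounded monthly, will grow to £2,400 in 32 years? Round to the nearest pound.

Growth factor = (1 + 0.001175)^384 ≈ 1.569779443.
P = 2,400/1.569779443 ≈ 1,528.8772.

£1,529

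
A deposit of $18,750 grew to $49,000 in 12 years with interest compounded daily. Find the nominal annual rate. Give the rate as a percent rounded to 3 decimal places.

The 4380-period growth factor is 49,000/18,750 = 2.61333.
r/365 = 2.61333^(1/4380) − 1 ≈ 0.000219345, so r ≈ 365·0.000219345 = 8.00610%.

8.006%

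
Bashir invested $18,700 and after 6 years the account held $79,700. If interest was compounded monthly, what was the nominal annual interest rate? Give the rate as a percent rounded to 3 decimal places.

(1 + r/12)^72 = 79,700/18,700 = 4.26203.
1 + r/12 = 4.26203^(1/72) ≈ 1.020339, so r/12 ≈ 0.0203394.
r ≈ 12·0.0203394 = 24.40734%.

24.407%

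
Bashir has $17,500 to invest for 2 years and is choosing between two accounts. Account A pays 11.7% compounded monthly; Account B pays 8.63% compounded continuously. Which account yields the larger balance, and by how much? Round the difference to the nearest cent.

Account A growth factor: (1 + 0.00975)^24 ≈ 1.2622131028; balance ≈ 22,088.7293.
Account B growth factor: e^(0.0863·2) = e^0.1726 ≈ 1.1883906537; balance ≈ 20,796.8364.
Account A is larger by 1,291.8929.

Account A, by $1,291.89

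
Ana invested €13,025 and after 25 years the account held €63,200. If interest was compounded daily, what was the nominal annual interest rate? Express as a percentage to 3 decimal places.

6.318%

(1 + r/365)^9125 = 63,200/13,025 = 4.85221.
1 + r/365 = 4.85221^(1/9125) ≈ 1.000173, so r/365 ≈ 0.000173104.
r ≈ 365·0.000173104 = 6.31828%.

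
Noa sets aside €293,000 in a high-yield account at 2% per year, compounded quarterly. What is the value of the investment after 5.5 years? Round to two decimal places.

Periodic rate = 2%/4 = 0.005; periods = 4·5.5 = 22.
A = 293,000·(1 + 0.005)^22 ≈ 293,000·1.11597215535 ≈ 326,979.8415.

€326,979.84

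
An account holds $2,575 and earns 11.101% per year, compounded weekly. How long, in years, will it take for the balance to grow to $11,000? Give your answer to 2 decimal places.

13.09 years

We need (1 + 0.00213481)^(52t) = 4.2718, so 52t = ln 4.2718 / ln 1.002135 ≈ 680.9021.
t ≈ 680.9021/52 = 13.0943 years.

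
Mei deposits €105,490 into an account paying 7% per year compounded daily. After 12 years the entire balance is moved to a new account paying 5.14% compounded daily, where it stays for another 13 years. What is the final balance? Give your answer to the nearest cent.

€476,605.25

Phase 1: 105,490·(1 + 0.07/365)^4380 ≈ 244,333.8735.
Phase 2: 244,333.8735·(1 + 0.0514/365)^4745 ≈ 476,605.2499.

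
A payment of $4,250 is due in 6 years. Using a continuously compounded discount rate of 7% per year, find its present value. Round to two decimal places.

P = A·e^(−rt) = 4,250·e^(−0.42).
e^(−0.42) ≈ 0.6570468198, so P ≈ 2,792.4490.

$2,792.45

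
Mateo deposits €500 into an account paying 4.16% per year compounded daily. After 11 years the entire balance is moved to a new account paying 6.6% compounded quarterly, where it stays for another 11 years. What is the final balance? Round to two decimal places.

After 11 years at 4.16%: 500 × 1.580235561 ≈ 790.1178.
Then 11 years at 6.6%: 790.1178 × 2.05458849 ≈ 1,623.3669.

€1,623.37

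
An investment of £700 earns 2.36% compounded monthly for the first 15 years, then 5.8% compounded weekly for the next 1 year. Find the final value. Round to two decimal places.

£1,056.48

After 15 years at 2.36%: 700 × 1.424259965 ≈ 996.9820.
Then 1 years at 5.8%: 996.9820 × 1.059680744 ≈ 1,056.4826.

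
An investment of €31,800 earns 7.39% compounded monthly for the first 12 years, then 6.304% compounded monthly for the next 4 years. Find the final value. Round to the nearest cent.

€98,992.77

After 12 years at 7.39%: 31,800 × 2.4207576123 ≈ 76,980.0921.
Then 4 years at 6.304%: 76,980.0921 × 1.2859528619 ≈ 98,992.7697.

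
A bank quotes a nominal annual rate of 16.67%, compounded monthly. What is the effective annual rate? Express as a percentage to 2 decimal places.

One year is 12 periods at 0.0138917 each: (1 + 0.0138917)^12 ≈ 1.180045.
EAR = 1.180045 − 1 ≈ 18.00452%.

18.00%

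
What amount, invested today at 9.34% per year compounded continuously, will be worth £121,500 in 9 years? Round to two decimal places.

P = A·e^(−rt) = 121,500·e^(−0.8406).
e^(−0.8406) ≈ 0.431451574807, so P ≈ 52,421.3663.

£52,421.37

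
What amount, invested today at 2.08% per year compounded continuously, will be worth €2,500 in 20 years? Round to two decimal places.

P = A·e^(−rt) = 2,500·e^(−0.416).
e^(−0.416) ≈ 0.6596802705, so P ≈ 1,649.2007.

€1,649.20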